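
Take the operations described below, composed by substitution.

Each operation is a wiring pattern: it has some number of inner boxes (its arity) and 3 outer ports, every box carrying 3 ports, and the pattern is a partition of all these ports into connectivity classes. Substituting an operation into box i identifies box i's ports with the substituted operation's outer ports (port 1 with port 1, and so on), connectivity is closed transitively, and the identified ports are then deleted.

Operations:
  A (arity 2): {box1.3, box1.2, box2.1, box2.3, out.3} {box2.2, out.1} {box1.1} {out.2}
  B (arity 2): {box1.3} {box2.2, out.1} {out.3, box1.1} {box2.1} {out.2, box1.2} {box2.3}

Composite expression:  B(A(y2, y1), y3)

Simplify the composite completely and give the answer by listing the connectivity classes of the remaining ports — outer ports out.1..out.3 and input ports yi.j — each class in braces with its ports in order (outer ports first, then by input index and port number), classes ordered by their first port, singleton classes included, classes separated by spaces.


{out.1, y3.2} {out.2} {out.3, y1.2} {y1.1, y1.3, y2.2, y2.3} {y2.1} {y3.1} {y3.3}

Treat the ports identified at B as solder joints: merge, then drop.
stage A: inputs (y2, y1), connectivity {out.1, y1.2} {out.2} {out.3, y1.1, y1.3, y2.2, y2.3} {y2.1}, out.j its boundary
stage B: inputs (y2, y1, y3), connectivity {out.1, y3.2} {out.2} {out.3, y1.2} {y1.1, y1.3, y2.2, y2.3} {y2.1} {y3.1} {y3.3}, out.j its boundary


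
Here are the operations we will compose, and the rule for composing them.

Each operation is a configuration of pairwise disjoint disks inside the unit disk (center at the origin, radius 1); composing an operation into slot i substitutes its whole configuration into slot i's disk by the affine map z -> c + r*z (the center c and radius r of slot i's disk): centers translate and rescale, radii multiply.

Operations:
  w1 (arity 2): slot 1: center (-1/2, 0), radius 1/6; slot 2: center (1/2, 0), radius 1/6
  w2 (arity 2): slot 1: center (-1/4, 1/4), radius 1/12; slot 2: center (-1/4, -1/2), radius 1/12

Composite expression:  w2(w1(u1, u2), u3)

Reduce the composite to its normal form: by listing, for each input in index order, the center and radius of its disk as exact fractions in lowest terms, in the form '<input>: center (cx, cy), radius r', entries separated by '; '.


u1: center (-7/24, 1/4), radius 1/72; u2: center (-5/24, 1/4), radius 1/72; u3: center (-1/4, -1/2), radius 1/12


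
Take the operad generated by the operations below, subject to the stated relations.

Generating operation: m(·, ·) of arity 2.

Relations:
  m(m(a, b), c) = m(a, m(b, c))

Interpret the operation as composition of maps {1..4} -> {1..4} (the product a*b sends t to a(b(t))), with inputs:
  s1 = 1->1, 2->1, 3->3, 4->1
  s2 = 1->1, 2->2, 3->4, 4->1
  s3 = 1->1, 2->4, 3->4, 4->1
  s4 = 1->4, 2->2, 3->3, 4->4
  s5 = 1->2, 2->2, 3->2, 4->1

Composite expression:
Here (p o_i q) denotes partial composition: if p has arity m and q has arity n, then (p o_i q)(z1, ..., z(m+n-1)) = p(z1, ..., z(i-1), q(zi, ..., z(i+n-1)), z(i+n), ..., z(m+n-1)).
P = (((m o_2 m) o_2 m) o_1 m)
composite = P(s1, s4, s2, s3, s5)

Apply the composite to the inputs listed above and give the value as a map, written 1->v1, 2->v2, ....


m(s1, s4) = 1->1, 2->1, 3->3, 4->1
m(s2, s3) = 1->1, 2->1, 3->1, 4->1
m(m(s2, s3), s5) = 1->1, 2->1, 3->1, 4->1
m(m(s1, s4), m(m(s2, s3), s5)) = 1->1, 2->1, 3->1, 4->1

1->1, 2->1, 3->1, 4->1


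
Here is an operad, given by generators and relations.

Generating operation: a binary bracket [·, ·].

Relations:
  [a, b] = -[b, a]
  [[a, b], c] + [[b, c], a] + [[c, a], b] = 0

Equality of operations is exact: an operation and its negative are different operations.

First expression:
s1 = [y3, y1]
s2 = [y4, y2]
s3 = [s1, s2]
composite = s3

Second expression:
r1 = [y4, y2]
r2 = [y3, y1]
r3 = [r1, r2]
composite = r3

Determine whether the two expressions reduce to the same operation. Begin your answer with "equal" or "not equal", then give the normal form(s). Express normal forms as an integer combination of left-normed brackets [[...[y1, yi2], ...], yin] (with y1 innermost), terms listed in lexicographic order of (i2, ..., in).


not equal; the first gives [[[y1, y3], y2], y4] - [[[y1, y3], y4], y2] and the second -[[[y1, y3], y2], y4] + [[[y1, y3], y4], y2]

The first expression reduces to [[[y1, y3], y2], y4] - [[[y1, y3], y4], y2]
The second expression reduces to -[[[y1, y3], y2], y4] + [[[y1, y3], y4], y2]
The normal forms differ: not equal.


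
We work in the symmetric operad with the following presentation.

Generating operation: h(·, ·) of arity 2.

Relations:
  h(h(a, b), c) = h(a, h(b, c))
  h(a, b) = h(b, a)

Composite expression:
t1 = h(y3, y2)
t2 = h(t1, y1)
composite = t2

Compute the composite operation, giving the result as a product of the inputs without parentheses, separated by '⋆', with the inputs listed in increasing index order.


Shape and order are irrelevant to h; the y-input set decides.
h(y3, y2) collapses to y3 ⋆ y2
h(h(y3, y2), y1) collapses to y3 ⋆ y2 ⋆ y1
reordering the factors by index: y1 ⋆ y2 ⋆ y3

y1 ⋆ y2 ⋆ y3


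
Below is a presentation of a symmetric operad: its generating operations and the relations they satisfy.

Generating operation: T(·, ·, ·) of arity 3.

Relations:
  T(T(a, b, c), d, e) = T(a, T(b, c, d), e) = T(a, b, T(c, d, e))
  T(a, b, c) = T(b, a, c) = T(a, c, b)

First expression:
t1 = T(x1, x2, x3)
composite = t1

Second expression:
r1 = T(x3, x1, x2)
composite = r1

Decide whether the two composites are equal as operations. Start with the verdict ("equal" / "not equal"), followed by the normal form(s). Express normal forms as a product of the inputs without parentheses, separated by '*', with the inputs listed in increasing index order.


equal: each reduces to x1 * x2 * x3

Reducing the first expression gives x1 * x2 * x3
Reducing the second expression gives x1 * x2 * x3
The normal forms match — equal.


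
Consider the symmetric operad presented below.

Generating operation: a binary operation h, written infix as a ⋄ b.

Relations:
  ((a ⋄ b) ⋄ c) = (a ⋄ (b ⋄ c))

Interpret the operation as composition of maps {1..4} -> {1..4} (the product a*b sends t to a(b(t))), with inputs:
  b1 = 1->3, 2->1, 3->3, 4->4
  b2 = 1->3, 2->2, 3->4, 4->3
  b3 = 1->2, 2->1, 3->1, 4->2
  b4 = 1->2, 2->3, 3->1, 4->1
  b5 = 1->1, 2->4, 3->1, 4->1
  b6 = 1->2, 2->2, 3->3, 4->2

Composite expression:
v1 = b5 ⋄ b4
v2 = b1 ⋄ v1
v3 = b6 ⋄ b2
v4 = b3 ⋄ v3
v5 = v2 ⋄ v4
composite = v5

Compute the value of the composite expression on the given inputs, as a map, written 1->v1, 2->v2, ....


1->4, 2->4, 3->4, 4->4


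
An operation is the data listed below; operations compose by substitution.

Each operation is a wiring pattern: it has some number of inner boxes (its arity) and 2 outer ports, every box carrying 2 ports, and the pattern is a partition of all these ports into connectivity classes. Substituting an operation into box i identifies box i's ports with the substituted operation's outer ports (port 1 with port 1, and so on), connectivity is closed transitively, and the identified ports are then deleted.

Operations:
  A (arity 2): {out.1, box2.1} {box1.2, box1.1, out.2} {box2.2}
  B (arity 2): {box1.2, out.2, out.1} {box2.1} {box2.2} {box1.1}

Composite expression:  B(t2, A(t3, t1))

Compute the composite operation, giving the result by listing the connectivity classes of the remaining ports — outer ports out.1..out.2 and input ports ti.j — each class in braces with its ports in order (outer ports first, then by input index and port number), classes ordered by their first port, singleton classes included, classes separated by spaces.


{out.1, out.2, t2.2} {t1.1} {t1.2} {t2.1} {t3.1, t3.2}

Connectivity passes through glued B-boundaries; trace each wire chain.
after A, the pattern on (t3, t1) reads {out.1, t1.1} {out.2, t3.1, t3.2} {t1.2} (out.j = its outer ports)
after B, the pattern on (t2, t3, t1) reads {out.1, out.2, t2.2} {t1.1} {t1.2} {t2.1} {t3.1, t3.2} (out.j = its outer ports)


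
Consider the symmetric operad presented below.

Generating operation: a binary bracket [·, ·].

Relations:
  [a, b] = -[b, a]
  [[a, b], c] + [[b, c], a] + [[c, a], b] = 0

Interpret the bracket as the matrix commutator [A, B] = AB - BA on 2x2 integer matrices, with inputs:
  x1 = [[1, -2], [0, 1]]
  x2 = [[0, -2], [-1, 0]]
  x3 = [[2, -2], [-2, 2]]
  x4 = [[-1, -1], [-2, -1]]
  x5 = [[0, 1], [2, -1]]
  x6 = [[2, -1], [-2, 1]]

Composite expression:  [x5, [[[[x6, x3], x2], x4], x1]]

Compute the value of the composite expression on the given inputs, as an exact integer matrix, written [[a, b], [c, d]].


[[-160, -16], [192, 160]]


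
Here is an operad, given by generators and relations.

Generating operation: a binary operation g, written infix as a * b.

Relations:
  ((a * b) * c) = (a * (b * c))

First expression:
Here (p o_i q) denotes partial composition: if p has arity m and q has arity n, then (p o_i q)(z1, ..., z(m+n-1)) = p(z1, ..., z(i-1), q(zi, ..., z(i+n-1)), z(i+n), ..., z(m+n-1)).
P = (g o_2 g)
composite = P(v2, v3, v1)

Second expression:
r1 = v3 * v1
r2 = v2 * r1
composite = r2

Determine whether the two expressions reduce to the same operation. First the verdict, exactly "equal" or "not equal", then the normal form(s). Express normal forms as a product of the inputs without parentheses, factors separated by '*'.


Reducing the first expression gives v2 * v3 * v1
Reducing the second expression gives v2 * v3 * v1
Same normal form: equal.

equal; both compose to v2 * v3 * v1


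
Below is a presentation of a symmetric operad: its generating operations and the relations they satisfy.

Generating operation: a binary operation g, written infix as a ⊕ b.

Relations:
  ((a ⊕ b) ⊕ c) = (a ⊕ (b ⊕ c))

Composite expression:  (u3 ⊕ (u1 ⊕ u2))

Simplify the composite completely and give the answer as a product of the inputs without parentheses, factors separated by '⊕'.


u3 ⊕ u1 ⊕ u2


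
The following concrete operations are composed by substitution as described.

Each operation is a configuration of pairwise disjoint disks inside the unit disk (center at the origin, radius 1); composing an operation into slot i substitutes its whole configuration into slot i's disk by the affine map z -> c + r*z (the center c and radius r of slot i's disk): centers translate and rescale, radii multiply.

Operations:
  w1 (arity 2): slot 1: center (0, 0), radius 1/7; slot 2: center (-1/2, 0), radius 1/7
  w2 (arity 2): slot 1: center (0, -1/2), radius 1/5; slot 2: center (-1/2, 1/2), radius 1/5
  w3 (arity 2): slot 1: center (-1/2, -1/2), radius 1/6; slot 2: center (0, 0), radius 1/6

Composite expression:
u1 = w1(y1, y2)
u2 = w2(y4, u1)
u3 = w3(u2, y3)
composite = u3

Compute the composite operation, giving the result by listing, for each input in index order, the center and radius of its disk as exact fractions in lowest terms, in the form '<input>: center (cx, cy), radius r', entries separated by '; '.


y1: center (-7/12, -5/12), radius 1/210; y2: center (-3/5, -5/12), radius 1/210; y3: center (0, 0), radius 1/6; y4: center (-1/2, -7/12), radius 1/30

Follow each y-input down from w3: c' goes to c + r*c', radius to r*r'.
y4: after 2 affine steps, its disk has center (-1/2, -7/12), radius 1/30
y1: after 3 affine steps, its disk has center (-7/12, -5/12), radius 1/210
y2: after 3 affine steps, its disk has center (-3/5, -5/12), radius 1/210
y3: after 1 affine step, its disk has center (0, 0), radius 1/6


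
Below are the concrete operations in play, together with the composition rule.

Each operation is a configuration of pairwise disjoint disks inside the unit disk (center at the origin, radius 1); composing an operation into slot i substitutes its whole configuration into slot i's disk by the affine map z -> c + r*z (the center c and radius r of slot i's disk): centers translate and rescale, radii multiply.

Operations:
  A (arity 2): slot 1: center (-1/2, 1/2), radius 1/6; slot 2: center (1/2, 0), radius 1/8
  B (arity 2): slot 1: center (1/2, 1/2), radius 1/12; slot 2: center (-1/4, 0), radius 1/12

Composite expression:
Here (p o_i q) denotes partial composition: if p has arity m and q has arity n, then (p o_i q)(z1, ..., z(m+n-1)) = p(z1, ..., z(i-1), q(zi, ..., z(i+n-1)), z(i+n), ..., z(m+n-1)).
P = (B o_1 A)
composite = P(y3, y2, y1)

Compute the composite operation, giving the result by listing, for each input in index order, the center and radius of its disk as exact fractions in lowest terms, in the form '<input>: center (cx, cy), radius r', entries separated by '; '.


y1: center (-1/4, 0), radius 1/12; y2: center (13/24, 1/2), radius 1/96; y3: center (11/24, 13/24), radius 1/72

Follow each y-input down from B: c' goes to c + r*c', radius to r*r'.
input y3: composing its 2 substitution steps yields center (11/24, 13/24), radius 1/72
input y2: composing its 2 substitution steps yields center (13/24, 1/2), radius 1/96
input y1: composing its 1 substitution step yields center (-1/4, 0), radius 1/12


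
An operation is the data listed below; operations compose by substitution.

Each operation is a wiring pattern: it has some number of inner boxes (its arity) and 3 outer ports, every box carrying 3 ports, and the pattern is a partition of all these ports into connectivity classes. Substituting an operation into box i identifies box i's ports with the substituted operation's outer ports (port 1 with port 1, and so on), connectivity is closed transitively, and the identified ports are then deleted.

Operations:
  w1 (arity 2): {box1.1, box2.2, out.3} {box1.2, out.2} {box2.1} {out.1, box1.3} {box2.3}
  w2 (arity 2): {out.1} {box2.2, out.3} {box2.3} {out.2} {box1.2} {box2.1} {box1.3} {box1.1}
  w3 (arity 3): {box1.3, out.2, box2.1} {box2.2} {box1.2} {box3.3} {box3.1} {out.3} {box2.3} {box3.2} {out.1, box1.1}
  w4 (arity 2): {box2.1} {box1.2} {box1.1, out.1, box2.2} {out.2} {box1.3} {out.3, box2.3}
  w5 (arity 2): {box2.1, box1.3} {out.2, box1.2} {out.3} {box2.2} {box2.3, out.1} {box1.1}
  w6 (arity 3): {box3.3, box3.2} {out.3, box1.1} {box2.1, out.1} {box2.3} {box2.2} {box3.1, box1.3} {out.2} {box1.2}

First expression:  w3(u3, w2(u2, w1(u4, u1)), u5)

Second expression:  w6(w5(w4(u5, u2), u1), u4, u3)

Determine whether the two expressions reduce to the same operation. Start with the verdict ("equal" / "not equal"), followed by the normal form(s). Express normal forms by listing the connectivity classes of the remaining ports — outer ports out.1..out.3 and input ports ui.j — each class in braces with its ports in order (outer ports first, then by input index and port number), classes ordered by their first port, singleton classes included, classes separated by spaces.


not equal: they reduce to {out.1, u3.1} {out.2, u3.3} {out.3} {u1.1} {u1.2, u4.1} {u1.3} {u2.1} {u2.2} {u2.3} {u3.2} {u4.2} {u4.3} {u5.1} {u5.2} {u5.3} and {out.1, u4.1} {out.2} {out.3, u1.3} {u1.1, u2.3} {u1.2} {u2.1} {u2.2, u5.1} {u3.1} {u3.2, u3.3} {u4.2} {u4.3} {u5.2} {u5.3}

In normal form, the first expression is {out.1, u3.1} {out.2, u3.3} {out.3} {u1.1} {u1.2, u4.1} {u1.3} {u2.1} {u2.2} {u2.3} {u3.2} {u4.2} {u4.3} {u5.1} {u5.2} {u5.3}
In normal form, the second expression is {out.1, u4.1} {out.2} {out.3, u1.3} {u1.1, u2.3} {u1.2} {u2.1} {u2.2, u5.1} {u3.1} {u3.2, u3.3} {u4.2} {u4.3} {u5.2} {u5.3}
They disagree, so not equal.


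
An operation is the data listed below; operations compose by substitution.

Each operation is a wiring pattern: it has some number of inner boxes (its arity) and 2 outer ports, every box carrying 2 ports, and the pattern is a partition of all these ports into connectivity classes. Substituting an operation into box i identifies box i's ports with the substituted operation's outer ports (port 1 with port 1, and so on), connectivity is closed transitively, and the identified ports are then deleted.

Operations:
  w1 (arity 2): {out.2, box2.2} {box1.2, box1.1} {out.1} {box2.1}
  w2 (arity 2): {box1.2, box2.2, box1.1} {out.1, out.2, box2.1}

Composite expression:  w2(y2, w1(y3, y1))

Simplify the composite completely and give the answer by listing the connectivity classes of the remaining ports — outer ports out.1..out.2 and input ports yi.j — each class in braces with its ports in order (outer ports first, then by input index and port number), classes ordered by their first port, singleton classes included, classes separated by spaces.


After gluing at w2, chains via deleted ports link the y-ports.
through w1, on inputs (y3, y1): {out.1} {out.2, y1.2} {y1.1} {y3.1, y3.2} (out.j = stage outer ports)
through w2, on inputs (y2, y3, y1): {out.1, out.2} {y1.1} {y1.2, y2.1, y2.2} {y3.1, y3.2} (out.j = stage outer ports)

{out.1, out.2} {y1.1} {y1.2, y2.1, y2.2} {y3.1, y3.2}


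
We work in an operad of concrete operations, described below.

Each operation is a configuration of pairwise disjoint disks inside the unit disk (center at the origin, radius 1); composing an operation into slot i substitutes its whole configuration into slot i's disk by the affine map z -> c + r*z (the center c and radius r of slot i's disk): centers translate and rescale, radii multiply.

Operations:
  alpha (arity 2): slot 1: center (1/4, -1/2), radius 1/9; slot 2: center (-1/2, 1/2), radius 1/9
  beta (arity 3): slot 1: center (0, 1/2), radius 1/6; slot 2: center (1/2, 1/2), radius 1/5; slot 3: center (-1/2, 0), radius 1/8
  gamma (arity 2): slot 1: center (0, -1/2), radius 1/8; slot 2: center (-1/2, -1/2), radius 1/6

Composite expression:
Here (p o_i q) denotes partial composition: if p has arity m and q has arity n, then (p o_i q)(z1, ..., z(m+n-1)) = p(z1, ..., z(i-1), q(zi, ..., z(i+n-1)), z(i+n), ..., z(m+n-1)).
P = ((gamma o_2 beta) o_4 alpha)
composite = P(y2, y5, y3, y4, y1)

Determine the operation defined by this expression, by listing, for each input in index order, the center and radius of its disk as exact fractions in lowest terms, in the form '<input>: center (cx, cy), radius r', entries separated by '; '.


y1: center (-19/32, -47/96), radius 1/432; y2: center (0, -1/2), radius 1/8; y3: center (-5/12, -5/12), radius 1/30; y4: center (-37/64, -49/96), radius 1/432; y5: center (-1/2, -5/12), radius 1/36

Follow each y-input down from gamma: c' goes to c + r*c', radius to r*r'.
tracing y2 down its 1-map path: center (0, -1/2), radius 1/8
tracing y5 down its 2-map path: center (-1/2, -5/12), radius 1/36
tracing y3 down its 2-map path: center (-5/12, -5/12), radius 1/30
tracing y4 down its 3-map path: center (-37/64, -49/96), radius 1/432
tracing y1 down its 3-map path: center (-19/32, -47/96), radius 1/432


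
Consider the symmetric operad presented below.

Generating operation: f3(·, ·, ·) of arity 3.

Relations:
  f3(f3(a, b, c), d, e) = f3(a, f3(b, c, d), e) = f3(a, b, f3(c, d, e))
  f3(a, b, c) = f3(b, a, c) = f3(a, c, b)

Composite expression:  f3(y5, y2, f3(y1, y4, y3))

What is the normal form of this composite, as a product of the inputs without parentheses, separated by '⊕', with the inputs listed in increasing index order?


Key point: f3 commutes, so take the y-inputs in any fixed order.
f3(y1, y4, y3) linearizes to y1 ⊕ y4 ⊕ y3
f3(y5, y2, f3(y1, y4, y3)) linearizes to y5 ⊕ y2 ⊕ y1 ⊕ y4 ⊕ y3
sorting the factors by input index: y1 ⊕ y2 ⊕ y3 ⊕ y4 ⊕ y5

y1 ⊕ y2 ⊕ y3 ⊕ y4 ⊕ y5


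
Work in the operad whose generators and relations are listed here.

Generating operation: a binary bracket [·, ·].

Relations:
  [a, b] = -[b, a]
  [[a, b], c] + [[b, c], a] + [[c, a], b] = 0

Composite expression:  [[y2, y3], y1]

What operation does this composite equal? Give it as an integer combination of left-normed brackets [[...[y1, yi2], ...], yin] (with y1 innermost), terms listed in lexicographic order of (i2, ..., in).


-[[y1, y2], y3] + [[y1, y3], y2]

A multilinear Lie element is pinned by y1-initial words (y1 innermost).
Composite bracket: [[y2, y3], y1]
The bracket unfolds into 4 signed words via [a, b] = ab - ba (2^2 = 4).
Coefficients come from the y1-initial words:
  y1y2y3 (sign -1) contributes -[[y1, y2], y3]
  y1y3y2 (sign +1) contributes +[[y1, y3], y2]


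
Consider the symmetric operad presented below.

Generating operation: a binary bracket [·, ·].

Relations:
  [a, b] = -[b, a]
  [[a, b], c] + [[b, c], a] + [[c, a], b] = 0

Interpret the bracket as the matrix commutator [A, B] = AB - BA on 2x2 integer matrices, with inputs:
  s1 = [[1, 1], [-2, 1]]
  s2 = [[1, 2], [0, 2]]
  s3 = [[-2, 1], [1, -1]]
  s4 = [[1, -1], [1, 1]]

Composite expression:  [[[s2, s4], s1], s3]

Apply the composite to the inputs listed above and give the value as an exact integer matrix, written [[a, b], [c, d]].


[s2, s4] = [[2, 1], [1, -2]]
[[s2, s4], s1] = [[-3, 4], [8, 3]]
[[[s2, s4], s1], s3] = [[-4, -2], [-2, 4]]

[[-4, -2], [-2, 4]]


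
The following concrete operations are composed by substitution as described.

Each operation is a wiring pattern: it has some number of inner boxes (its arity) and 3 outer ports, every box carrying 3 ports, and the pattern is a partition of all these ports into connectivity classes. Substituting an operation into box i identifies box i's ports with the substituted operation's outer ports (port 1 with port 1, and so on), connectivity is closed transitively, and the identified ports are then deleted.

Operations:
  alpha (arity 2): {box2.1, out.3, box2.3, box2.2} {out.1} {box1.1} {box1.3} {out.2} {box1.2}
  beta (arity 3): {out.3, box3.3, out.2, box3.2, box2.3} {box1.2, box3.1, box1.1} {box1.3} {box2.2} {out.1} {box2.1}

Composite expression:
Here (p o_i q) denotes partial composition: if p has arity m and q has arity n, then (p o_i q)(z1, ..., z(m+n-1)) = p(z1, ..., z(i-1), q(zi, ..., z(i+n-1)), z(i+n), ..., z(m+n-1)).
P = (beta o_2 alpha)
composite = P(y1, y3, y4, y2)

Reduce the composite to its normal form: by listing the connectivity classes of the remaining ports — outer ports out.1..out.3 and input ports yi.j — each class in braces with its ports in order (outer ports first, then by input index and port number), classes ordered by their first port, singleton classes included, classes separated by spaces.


{out.1} {out.2, out.3, y2.2, y2.3, y4.1, y4.2, y4.3} {y1.1, y1.2, y2.1} {y1.3} {y3.1} {y3.2} {y3.3}

After gluing at beta, chains via deleted ports link the y-ports.
alpha over (y3, y4) gives {out.1} {out.2} {out.3, y4.1, y4.2, y4.3} {y3.1} {y3.2} {y3.3}, out.j being that stage's outer ports
beta over (y1, y3, y4, y2) gives {out.1} {out.2, out.3, y2.2, y2.3, y4.1, y4.2, y4.3} {y1.1, y1.2, y2.1} {y1.3} {y3.1} {y3.2} {y3.3}, out.j being that stage's outer ports


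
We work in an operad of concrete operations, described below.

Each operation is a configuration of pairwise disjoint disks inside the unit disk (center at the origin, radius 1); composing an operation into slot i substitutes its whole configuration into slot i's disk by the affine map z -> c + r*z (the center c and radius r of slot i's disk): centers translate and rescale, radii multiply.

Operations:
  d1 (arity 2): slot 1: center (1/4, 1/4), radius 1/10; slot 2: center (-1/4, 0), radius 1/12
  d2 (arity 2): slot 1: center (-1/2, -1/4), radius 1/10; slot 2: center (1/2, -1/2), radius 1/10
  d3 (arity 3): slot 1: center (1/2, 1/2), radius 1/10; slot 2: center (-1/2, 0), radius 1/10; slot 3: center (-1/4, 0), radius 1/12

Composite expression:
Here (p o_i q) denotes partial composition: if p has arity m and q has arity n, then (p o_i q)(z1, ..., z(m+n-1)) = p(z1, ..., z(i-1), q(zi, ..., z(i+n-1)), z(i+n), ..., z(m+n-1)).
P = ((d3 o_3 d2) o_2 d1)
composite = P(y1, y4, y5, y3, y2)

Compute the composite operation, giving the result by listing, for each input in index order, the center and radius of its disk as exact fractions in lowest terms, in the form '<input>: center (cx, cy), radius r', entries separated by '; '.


y1: center (1/2, 1/2), radius 1/10; y2: center (-5/24, -1/24), radius 1/120; y3: center (-7/24, -1/48), radius 1/120; y4: center (-19/40, 1/40), radius 1/100; y5: center (-21/40, 0), radius 1/120

Follow each y-input down from d3: c' goes to c + r*c', radius to r*r'.
input y1: applying the 1 nested substitution gives center (1/2, 1/2), radius 1/10
input y4: applying the 2 nested substitutions gives center (-19/40, 1/40), radius 1/100
input y5: applying the 2 nested substitutions gives center (-21/40, 0), radius 1/120
input y3: applying the 2 nested substitutions gives center (-7/24, -1/48), radius 1/120
input y2: applying the 2 nested substitutions gives center (-5/24, -1/24), radius 1/120


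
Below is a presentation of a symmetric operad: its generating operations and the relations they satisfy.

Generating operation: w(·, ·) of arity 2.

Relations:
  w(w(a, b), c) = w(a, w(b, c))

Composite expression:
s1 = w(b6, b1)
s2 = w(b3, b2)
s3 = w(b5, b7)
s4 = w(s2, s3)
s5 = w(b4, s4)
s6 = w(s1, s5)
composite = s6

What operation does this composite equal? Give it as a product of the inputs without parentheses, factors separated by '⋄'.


b6 ⋄ b1 ⋄ b4 ⋄ b3 ⋄ b2 ⋄ b5 ⋄ b7

Every regrouping of w is equal, so read the b-inputs in written order.
w(b6, b1) spells out as b6 ⋄ b1
w(b3, b2) spells out as b3 ⋄ b2
w(b5, b7) spells out as b5 ⋄ b7
w(w(b3, b2), w(b5, b7)) spells out as b3 ⋄ b2 ⋄ b5 ⋄ b7
w(b4, w(w(b3, b2), w(b5, b7))) spells out as b4 ⋄ b3 ⋄ b2 ⋄ b5 ⋄ b7
w(w(b6, b1), w(b4, w(w(b3, b2), w(b5, b7)))) spells out as b6 ⋄ b1 ⋄ b4 ⋄ b3 ⋄ b2 ⋄ b5 ⋄ b7


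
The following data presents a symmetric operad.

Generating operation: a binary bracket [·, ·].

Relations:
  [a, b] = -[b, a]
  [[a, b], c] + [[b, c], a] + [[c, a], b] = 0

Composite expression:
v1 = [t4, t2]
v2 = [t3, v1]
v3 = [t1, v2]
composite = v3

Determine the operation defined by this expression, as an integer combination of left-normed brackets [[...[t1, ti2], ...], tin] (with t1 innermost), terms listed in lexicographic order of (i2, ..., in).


[[[t1, t2], t4], t3] - [[[t1, t3], t2], t4] + [[[t1, t3], t4], t2] - [[[t1, t4], t2], t3]


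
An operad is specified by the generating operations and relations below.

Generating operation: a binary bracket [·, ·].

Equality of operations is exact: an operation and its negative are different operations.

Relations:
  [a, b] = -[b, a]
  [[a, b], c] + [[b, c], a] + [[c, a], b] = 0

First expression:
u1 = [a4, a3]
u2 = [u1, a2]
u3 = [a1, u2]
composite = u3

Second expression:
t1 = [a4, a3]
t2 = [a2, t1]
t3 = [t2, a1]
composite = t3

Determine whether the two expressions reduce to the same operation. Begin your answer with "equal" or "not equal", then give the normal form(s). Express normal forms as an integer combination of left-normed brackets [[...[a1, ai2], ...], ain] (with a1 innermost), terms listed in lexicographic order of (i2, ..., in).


equal; the common form is [[[a1, a2], a3], a4] - [[[a1, a2], a4], a3] - [[[a1, a3], a4], a2] + [[[a1, a4], a3], a2]

In normal form, the first expression is [[[a1, a2], a3], a4] - [[[a1, a2], a4], a3] - [[[a1, a3], a4], a2] + [[[a1, a4], a3], a2]
In normal form, the second expression is [[[a1, a2], a3], a4] - [[[a1, a2], a4], a3] - [[[a1, a3], a4], a2] + [[[a1, a4], a3], a2]
Same normal form: equal.


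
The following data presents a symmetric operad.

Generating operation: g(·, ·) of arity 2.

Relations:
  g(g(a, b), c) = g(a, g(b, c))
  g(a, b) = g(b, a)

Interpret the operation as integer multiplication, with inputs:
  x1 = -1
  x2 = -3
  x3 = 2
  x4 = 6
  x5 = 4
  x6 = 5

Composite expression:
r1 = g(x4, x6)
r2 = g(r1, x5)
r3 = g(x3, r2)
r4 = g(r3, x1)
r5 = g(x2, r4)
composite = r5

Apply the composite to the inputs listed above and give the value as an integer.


g(x4, x6) = 30
g(g(x4, x6), x5) = 120
g(x3, g(g(x4, x6), x5)) = 240
g(g(x3, g(g(x4, x6), x5)), x1) = -240
g(x2, g(g(x3, g(g(x4, x6), x5)), x1)) = 720

720


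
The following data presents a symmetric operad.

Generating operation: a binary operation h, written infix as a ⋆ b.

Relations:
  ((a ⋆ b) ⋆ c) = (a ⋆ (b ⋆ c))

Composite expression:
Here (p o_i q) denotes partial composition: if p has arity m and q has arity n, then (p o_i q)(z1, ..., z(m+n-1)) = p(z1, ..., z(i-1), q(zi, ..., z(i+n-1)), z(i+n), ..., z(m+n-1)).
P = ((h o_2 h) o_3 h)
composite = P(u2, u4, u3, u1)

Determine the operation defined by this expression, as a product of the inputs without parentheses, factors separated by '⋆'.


The h-tree's shape is irrelevant; the u-reading-order decides.
(u3 ⋆ u1) linearizes to u3 ⋆ u1
(u4 ⋆ (u3 ⋆ u1)) linearizes to u4 ⋆ u3 ⋆ u1
(u2 ⋆ (u4 ⋆ (u3 ⋆ u1))) linearizes to u2 ⋆ u4 ⋆ u3 ⋆ u1

u2 ⋆ u4 ⋆ u3 ⋆ u1


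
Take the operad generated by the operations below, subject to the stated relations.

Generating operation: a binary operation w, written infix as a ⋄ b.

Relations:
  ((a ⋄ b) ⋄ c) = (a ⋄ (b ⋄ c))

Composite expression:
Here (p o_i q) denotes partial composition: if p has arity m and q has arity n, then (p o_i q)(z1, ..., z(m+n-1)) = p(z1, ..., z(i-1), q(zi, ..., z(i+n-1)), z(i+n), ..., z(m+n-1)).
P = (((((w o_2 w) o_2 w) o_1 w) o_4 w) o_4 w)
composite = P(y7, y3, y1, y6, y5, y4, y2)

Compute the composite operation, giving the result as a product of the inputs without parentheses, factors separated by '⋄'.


y7 ⋄ y3 ⋄ y1 ⋄ y6 ⋄ y5 ⋄ y4 ⋄ y2

Every regrouping of w is equal, so read the y-inputs in written order.
(y7 ⋄ y3) reduces to y7 ⋄ y3
(y6 ⋄ y5) reduces to y6 ⋄ y5
((y6 ⋄ y5) ⋄ y4) reduces to y6 ⋄ y5 ⋄ y4
(y1 ⋄ ((y6 ⋄ y5) ⋄ y4)) reduces to y1 ⋄ y6 ⋄ y5 ⋄ y4
((y1 ⋄ ((y6 ⋄ y5) ⋄ y4)) ⋄ y2) reduces to y1 ⋄ y6 ⋄ y5 ⋄ y4 ⋄ y2
((y7 ⋄ y3) ⋄ ((y1 ⋄ ((y6 ⋄ y5) ⋄ y4)) ⋄ y2)) reduces to y7 ⋄ y3 ⋄ y1 ⋄ y6 ⋄ y5 ⋄ y4 ⋄ y2


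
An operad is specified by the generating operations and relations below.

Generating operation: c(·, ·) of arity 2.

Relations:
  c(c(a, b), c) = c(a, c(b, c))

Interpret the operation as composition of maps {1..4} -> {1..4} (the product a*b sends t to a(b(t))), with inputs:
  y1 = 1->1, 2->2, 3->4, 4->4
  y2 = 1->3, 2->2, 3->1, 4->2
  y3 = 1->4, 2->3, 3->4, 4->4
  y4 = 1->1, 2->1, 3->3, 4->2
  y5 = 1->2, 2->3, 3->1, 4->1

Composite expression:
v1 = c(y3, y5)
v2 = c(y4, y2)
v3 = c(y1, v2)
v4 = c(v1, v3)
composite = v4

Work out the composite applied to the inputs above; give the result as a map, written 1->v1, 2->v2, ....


c(y3, y5) = 1->3, 2->4, 3->4, 4->4
c(y4, y2) = 1->3, 2->1, 3->1, 4->1
c(y1, c(y4, y2)) = 1->4, 2->1, 3->1, 4->1
c(c(y3, y5), c(y1, c(y4, y2))) = 1->4, 2->3, 3->3, 4->3

1->4, 2->3, 3->3, 4->3


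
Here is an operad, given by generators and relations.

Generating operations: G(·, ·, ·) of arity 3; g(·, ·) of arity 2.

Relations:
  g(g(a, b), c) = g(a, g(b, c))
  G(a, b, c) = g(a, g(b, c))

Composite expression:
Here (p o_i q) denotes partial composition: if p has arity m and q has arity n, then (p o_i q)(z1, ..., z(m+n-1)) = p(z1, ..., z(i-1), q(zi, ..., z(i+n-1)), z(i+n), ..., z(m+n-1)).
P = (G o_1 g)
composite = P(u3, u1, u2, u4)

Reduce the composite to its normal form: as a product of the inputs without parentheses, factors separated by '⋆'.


u3 ⋆ u1 ⋆ u2 ⋆ u4


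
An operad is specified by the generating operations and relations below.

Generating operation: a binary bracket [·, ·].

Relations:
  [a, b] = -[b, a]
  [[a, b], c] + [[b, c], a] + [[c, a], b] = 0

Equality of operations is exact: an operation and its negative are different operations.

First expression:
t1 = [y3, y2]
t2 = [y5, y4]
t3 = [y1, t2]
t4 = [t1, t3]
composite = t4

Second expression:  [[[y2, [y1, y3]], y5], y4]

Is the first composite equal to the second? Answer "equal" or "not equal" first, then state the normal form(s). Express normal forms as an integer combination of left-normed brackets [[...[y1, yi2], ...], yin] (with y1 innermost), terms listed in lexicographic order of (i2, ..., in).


not equal — first -[[[[y1, y4], y5], y2], y3] + [[[[y1, y4], y5], y3], y2] + [[[[y1, y5], y4], y2], y3] - [[[[y1, y5], y4], y3], y2], second -[[[[y1, y3], y2], y5], y4]

The first expression, normalized: -[[[[y1, y4], y5], y2], y3] + [[[[y1, y4], y5], y3], y2] + [[[[y1, y5], y4], y2], y3] - [[[[y1, y5], y4], y3], y2]
The second expression, normalized: -[[[[y1, y3], y2], y5], y4]
They disagree, so not equal.


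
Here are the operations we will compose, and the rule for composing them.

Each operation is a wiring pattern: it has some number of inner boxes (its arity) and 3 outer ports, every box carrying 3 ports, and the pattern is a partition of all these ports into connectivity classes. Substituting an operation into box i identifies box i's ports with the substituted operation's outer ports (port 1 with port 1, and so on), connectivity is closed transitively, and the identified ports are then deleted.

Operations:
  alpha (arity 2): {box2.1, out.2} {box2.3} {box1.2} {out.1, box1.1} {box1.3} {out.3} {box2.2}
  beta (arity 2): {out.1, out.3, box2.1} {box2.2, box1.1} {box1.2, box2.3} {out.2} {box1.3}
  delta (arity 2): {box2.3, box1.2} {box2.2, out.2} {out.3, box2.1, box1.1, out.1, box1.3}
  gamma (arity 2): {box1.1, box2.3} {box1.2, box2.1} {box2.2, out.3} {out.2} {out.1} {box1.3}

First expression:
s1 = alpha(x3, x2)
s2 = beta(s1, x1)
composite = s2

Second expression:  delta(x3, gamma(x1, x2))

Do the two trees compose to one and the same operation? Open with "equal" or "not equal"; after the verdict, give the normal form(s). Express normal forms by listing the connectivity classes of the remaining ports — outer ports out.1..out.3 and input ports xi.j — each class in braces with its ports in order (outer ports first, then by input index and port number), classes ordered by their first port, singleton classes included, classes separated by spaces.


not equal: they reduce to {out.1, out.3, x1.1} {out.2} {x1.2, x3.1} {x1.3, x2.1} {x2.2} {x2.3} {x3.2} {x3.3} and {out.1, out.3, x3.1, x3.3} {out.2} {x1.1, x2.3} {x1.2, x2.1} {x1.3} {x2.2, x3.2}


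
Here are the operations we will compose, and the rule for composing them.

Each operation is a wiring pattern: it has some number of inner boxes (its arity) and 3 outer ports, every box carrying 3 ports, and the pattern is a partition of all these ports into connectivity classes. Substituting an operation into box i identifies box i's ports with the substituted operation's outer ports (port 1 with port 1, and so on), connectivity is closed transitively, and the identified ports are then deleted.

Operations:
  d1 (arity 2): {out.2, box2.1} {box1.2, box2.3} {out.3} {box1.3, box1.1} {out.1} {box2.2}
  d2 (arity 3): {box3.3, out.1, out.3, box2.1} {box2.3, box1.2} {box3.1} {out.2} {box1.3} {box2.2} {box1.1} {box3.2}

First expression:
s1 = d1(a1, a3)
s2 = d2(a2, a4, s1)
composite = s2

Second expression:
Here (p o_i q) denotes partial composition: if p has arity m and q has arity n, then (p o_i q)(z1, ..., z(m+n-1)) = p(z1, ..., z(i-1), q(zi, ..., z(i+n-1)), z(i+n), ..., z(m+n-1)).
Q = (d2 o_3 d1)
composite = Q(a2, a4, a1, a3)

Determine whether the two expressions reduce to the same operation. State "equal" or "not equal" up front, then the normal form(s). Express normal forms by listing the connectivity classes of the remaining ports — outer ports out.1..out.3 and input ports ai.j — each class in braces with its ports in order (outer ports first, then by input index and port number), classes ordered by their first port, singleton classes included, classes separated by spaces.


Normal form of the first expression: {out.1, out.3, a4.1} {out.2} {a1.1, a1.3} {a1.2, a3.3} {a2.1} {a2.2, a4.3} {a2.3} {a3.1} {a3.2} {a4.2}
Normal form of the second expression: {out.1, out.3, a4.1} {out.2} {a1.1, a1.3} {a1.2, a3.3} {a2.1} {a2.2, a4.3} {a2.3} {a3.1} {a3.2} {a4.2}
Identical normal forms: equal.

equal — both sides give {out.1, out.3, a4.1} {out.2} {a1.1, a1.3} {a1.2, a3.3} {a2.1} {a2.2, a4.3} {a2.3} {a3.1} {a3.2} {a4.2}


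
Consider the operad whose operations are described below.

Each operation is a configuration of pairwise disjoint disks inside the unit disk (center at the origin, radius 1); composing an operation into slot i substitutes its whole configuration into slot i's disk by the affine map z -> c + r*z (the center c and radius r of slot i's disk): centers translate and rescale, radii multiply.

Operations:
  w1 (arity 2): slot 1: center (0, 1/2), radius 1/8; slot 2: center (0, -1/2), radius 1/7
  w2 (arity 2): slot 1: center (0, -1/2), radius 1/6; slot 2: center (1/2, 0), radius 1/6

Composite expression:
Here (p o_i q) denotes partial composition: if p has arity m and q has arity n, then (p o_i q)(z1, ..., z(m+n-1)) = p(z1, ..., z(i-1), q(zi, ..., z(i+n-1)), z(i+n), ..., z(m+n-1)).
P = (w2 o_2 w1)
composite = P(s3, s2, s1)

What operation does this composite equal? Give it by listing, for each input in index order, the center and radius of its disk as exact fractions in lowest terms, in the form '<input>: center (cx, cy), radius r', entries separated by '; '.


s1: center (1/2, -1/12), radius 1/42; s2: center (1/2, 1/12), radius 1/48; s3: center (0, -1/2), radius 1/6


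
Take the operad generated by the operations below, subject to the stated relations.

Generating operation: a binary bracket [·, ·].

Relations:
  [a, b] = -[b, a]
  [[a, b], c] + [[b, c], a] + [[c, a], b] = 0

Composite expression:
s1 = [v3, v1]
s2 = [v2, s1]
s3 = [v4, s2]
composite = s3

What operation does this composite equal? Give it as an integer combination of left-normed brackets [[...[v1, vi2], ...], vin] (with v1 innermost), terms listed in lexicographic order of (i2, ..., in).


-[[[v1, v3], v2], v4]

Expand each bracket as ab - ba; the v1-initial words give the coefficients.
Composite bracket: [v4, [v2, [v3, v1]]]
The bracket unfolds into 8 signed words via [a, b] = ab - ba (2^3 = 8).
The v1-initial words carry the normal form:
  from v1v3v2v4, sign -1: term -[[[v1, v3], v2], v4]


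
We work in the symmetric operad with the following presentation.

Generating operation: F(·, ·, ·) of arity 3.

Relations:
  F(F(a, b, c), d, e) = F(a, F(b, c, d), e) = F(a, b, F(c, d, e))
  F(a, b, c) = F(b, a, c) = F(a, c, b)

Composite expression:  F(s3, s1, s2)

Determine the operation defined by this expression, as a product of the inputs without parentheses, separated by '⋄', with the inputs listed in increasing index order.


s1 ⋄ s2 ⋄ s3


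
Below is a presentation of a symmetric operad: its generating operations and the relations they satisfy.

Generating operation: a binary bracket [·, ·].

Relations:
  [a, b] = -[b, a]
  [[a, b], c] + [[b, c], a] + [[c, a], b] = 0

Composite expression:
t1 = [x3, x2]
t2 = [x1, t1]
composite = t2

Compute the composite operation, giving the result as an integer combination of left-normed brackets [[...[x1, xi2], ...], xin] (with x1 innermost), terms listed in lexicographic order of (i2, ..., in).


-[[x1, x2], x3] + [[x1, x3], x2]


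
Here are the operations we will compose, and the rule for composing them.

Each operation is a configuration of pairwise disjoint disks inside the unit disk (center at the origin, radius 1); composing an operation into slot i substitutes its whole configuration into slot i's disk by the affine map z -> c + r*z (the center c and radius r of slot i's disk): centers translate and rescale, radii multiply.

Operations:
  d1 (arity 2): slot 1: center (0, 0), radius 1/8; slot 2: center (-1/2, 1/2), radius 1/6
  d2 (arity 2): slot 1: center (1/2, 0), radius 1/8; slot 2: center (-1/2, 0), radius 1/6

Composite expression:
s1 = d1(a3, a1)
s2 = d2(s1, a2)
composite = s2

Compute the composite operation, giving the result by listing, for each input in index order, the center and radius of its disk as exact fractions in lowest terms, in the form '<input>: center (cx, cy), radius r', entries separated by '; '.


Each a-disk chains the slot maps above it in d2; radii multiply.
input a3: applying the 2 nested substitutions gives center (1/2, 0), radius 1/64
input a1: applying the 2 nested substitutions gives center (7/16, 1/16), radius 1/48
input a2: applying the 1 nested substitution gives center (-1/2, 0), radius 1/6

a1: center (7/16, 1/16), radius 1/48; a2: center (-1/2, 0), radius 1/6; a3: center (1/2, 0), radius 1/64


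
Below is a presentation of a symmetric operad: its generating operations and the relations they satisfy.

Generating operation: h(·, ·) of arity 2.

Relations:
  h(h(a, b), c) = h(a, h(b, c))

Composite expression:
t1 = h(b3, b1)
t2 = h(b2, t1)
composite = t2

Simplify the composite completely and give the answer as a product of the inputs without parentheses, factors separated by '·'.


All parenthesizations of h agree; list the b-inputs left to right.
h(b3, b1) reduces to b3 · b1
h(b2, h(b3, b1)) reduces to b2 · b3 · b1

b2 · b3 · b1
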